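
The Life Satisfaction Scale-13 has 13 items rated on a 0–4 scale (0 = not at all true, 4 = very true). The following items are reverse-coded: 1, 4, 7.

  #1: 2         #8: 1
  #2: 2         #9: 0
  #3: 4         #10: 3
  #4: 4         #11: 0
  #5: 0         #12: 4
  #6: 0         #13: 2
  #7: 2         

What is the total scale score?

Apply reverse scoring (on a 0–4 scale, reversed = 4 − raw):
  item 1: 4 − 2 = 2
  item 4: 4 − 4 = 0
  item 7: 4 − 2 = 2
Scored items: 2, 2, 4, 0, 0, 0, 2, 1, 0, 3, 0, 4, 2
Total = 2 + 2 + 4 + 0 + 0 + 0 + 2 + 1 + 0 + 3 + 0 + 4 + 2 = 20

20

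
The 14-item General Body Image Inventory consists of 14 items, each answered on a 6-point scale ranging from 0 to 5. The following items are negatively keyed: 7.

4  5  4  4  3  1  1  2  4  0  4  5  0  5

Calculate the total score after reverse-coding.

45

Reversing item 7 with 5 − raw:
Total = 4 + 5 + 4 + 4 + 3 + 1 + (5−1) + 2 + 4 + 0 + 4 + 5 + 0 + 5
      = 4 + 5 + 4 + 4 + 3 + 1 + 4 + 2 + 4 + 0 + 4 + 5 + 0 + 5 = 45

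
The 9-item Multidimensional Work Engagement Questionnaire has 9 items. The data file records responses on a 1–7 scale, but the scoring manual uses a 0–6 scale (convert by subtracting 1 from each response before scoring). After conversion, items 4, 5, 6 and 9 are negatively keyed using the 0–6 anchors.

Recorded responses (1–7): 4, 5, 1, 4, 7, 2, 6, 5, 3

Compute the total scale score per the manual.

Convert to 0–6: 3, 4, 0, 3, 6, 1, 5, 4, 2
Reverse-coded (reverse-coded value = 6 − response):
  item 4: 6 − 3 = 3
  item 5: 6 − 6 = 0
  item 6: 6 − 1 = 5
  item 9: 6 − 2 = 4
Scored: 3, 4, 0, 3, 0, 5, 5, 4, 4
Total = 28

28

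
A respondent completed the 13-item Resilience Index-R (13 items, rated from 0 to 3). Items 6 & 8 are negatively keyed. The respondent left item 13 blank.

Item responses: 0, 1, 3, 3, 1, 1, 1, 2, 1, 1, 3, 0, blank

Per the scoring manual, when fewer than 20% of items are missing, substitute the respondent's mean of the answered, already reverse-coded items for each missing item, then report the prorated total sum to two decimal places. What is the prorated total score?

18.42

Reverse-coded (reversed = (0+3) − raw = 3 − raw):
  item 6: 3 − 1 = 2
  item 8: 3 − 2 = 1
Completed scored items (12 of 13): 0, 1, 3, 3, 1, 2, 1, 1, 1, 1, 3, 0; sum = 17.
Person mean = 17 / 12 ≈ 1.4167
Prorated total = (17 / 12) × 13 = 18.42 (to 2 dp)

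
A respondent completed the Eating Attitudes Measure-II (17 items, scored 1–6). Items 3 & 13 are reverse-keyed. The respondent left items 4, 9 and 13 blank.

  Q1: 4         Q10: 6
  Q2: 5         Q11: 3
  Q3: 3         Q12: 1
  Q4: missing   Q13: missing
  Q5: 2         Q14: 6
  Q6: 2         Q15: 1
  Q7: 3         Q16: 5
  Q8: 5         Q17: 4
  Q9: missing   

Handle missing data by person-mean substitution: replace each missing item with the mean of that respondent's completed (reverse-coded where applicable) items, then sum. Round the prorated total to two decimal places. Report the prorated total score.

61.93

Reverse-coded (reverse-coded value = 7 − response):
  item 3: 7 − 3 = 4
Completed scored items (14 of 17): 4, 5, 4, 2, 2, 3, 5, 6, 3, 1, 6, 1, 5, 4; sum = 51.
Person mean = 51 / 14 ≈ 3.6429
Prorated total = (51 / 14) × 17 = 61.93 (to 2 dp)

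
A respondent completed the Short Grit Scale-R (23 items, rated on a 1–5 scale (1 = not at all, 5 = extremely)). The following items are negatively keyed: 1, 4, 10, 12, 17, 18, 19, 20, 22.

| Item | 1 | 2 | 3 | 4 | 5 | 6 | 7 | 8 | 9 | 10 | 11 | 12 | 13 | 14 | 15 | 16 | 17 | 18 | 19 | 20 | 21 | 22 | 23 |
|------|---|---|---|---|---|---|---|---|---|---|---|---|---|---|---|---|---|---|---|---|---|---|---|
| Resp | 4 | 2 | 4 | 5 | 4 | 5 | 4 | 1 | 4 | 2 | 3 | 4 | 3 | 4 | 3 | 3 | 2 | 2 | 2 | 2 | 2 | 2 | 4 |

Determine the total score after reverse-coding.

75

Reversing items 1, 4, 10, 12, 17, 18, 19, 20 and 22 with 6 − raw:
Total = (6−4) + 2 + 4 + (6−5) + 4 + 5 + 4 + 1 + 4 + (6−2) + 3 + (6−4) + 3 + 4 + 3 + 3 + (6−2) + (6−2) + (6−2) + (6−2) + 2 + (6−2) + 4
      = 2 + 2 + 4 + 1 + 4 + 5 + 4 + 1 + 4 + 4 + 3 + 2 + 3 + 4 + 3 + 3 + 4 + 4 + 4 + 4 + 2 + 4 + 4 = 75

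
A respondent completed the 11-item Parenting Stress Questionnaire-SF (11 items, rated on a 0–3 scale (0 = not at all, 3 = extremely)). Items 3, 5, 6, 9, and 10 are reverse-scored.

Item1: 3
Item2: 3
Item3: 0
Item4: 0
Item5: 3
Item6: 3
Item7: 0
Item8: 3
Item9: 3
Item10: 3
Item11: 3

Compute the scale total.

15

Raw sum = 24. Reverse-scored items: 3, 5, 6, 9, 10; their raw sum = 12.
Each reversal replaces raw with 3 − raw, changing the total by 3 − 2·raw per item.
Total = 24 + 5·3 − 2·12 = 24 + 15 − 24 = 15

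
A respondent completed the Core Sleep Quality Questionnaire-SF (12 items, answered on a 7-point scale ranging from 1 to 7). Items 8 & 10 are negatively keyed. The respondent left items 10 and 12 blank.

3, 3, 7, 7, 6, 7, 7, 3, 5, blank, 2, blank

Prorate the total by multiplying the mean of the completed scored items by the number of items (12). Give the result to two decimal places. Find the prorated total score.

Reverse-coded (on a 1–7 scale, reversed = 8 − raw):
  item 8: 8 − 3 = 5
Completed scored items (10 of 12): 3, 3, 7, 7, 6, 7, 7, 5, 5, 2; sum = 52.
Person mean = 52 / 10 ≈ 5.2000
Prorated total = (52 / 10) × 12 = 62.40 (to 2 dp)

62.40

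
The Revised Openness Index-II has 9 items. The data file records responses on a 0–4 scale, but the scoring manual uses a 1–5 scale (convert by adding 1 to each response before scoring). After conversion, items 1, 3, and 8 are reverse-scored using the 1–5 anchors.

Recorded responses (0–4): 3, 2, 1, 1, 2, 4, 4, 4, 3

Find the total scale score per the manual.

Convert to 1–5: 4, 3, 2, 2, 3, 5, 5, 5, 4
Reverse-coded (on a 1–5 scale, reversed = 6 − raw):
  item 1: 6 − 4 = 2
  item 3: 6 − 2 = 4
  item 8: 6 − 5 = 1
Scored: 2, 3, 4, 2, 3, 5, 5, 1, 4
Total = 29

29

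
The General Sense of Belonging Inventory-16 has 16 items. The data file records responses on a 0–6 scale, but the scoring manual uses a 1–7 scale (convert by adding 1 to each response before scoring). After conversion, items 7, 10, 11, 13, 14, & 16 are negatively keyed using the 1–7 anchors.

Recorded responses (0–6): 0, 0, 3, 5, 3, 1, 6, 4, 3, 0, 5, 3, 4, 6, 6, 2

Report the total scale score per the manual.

Convert to 1–7: 1, 1, 4, 6, 4, 2, 7, 5, 4, 1, 6, 4, 5, 7, 7, 3
Reverse-coded (reverse-coded value = 8 − response):
  item 7: 8 − 7 = 1
  item 10: 8 − 1 = 7
  item 11: 8 − 6 = 2
  item 13: 8 − 5 = 3
  item 14: 8 − 7 = 1
  item 16: 8 − 3 = 5
Scored: 1, 1, 4, 6, 4, 2, 1, 5, 4, 7, 2, 4, 3, 1, 7, 5
Total = 57

57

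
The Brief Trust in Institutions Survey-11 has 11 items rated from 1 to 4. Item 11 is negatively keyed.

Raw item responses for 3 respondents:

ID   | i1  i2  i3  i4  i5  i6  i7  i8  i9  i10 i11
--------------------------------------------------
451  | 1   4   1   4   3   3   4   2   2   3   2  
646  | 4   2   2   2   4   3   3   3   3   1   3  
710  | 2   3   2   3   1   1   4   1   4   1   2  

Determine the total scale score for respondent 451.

Respondent 451 raw: 1, 4, 1, 4, 3, 3, 4, 2, 2, 3, 2.
Reverse-coded (reversed = (1+4) − raw = 5 − raw):
  item 1: 1
  item 2: 4
  item 3: 1
  item 4: 4
  item 5: 3
  item 6: 3
  item 7: 4
  item 8: 2
  item 9: 2
  item 10: 3
  item 11: 5 − 2 = 3
Sum = 1 + 4 + 1 + 4 + 3 + 3 + 4 + 2 + 2 + 3 + 3 = 30

30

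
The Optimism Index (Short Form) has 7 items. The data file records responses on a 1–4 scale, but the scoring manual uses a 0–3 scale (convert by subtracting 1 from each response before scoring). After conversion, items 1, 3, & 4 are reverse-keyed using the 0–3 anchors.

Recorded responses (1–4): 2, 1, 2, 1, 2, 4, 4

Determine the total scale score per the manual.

Convert to 0–3: 1, 0, 1, 0, 1, 3, 3
Reverse-coded (on a 0–3 scale, reversed = 3 − raw):
  item 1: 3 − 1 = 2
  item 3: 3 − 1 = 2
  item 4: 3 − 0 = 3
Scored: 2, 0, 2, 3, 1, 3, 3
Total = 14

14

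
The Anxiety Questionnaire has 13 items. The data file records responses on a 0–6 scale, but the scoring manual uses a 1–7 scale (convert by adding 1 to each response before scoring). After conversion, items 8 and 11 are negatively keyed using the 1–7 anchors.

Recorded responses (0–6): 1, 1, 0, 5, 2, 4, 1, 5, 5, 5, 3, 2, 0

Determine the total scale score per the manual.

Convert to 1–7: 2, 2, 1, 6, 3, 5, 2, 6, 6, 6, 4, 3, 1
Reverse-coded (on a 1–7 scale, reversed = 8 − raw):
  item 8: 8 − 6 = 2
  item 11: 8 − 4 = 4
Scored: 2, 2, 1, 6, 3, 5, 2, 2, 6, 6, 4, 3, 1
Total = 43

43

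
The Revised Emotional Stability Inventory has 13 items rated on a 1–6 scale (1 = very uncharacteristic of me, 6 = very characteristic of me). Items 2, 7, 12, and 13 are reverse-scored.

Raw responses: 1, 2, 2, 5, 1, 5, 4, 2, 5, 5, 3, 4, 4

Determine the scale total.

43

Raw sum = 43. Reverse-scored items: 2, 7, 12, 13; their raw sum = 14.
Each reversal replaces raw with 7 − raw, changing the total by 7 − 2·raw per item.
Total = 43 + 4·7 − 2·14 = 43 + 28 − 28 = 43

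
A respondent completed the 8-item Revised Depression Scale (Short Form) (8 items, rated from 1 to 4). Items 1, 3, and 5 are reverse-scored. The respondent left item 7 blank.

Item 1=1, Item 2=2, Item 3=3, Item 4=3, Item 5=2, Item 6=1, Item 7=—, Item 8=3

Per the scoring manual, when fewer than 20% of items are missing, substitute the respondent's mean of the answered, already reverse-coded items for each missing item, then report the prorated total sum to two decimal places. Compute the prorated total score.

20.57

Reverse-coded (on a 1–4 scale, reversed = 5 − raw):
  item 1: 5 − 1 = 4
  item 3: 5 − 3 = 2
  item 5: 5 − 2 = 3
Completed scored items (7 of 8): 4, 2, 2, 3, 3, 1, 3; sum = 18.
Person mean = 18 / 7 ≈ 2.5714
Prorated total = (18 / 7) × 8 = 20.57 (to 2 dp)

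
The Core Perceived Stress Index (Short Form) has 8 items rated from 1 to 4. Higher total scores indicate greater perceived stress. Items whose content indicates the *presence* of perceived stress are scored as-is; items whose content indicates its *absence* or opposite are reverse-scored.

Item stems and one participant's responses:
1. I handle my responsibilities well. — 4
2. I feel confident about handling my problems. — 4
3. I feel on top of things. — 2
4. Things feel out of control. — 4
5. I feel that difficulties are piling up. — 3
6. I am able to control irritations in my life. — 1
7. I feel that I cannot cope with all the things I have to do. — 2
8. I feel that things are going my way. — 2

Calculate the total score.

21

Items 1, 2, 3, 6, 8 describe the absence/opposite of perceived stress → reverse-score.
reversed = (1+4) − raw = 5 − raw.
  item 1: 5 − 4 = 1
  item 2: 5 − 4 = 1
  item 3: 5 − 2 = 3
  item 4: 4
  item 5: 3
  item 6: 5 − 1 = 4
  item 7: 2
  item 8: 5 − 2 = 3
Total = 1 + 1 + 3 + 4 + 3 + 4 + 2 + 3 = 21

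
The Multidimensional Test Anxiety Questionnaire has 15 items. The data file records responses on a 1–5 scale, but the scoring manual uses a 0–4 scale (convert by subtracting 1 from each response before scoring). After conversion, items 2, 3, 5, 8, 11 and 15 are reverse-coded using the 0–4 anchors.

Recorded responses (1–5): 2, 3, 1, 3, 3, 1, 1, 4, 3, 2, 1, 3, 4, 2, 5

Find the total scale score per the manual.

Convert to 0–4: 1, 2, 0, 2, 2, 0, 0, 3, 2, 1, 0, 2, 3, 1, 4
Reverse-coded (reversed = (0+4) − raw = 4 − raw):
  item 2: 4 − 2 = 2
  item 3: 4 − 0 = 4
  item 5: 4 − 2 = 2
  item 8: 4 − 3 = 1
  item 11: 4 − 0 = 4
  item 15: 4 − 4 = 0
Scored: 1, 2, 4, 2, 2, 0, 0, 1, 2, 1, 4, 2, 3, 1, 0
Total = 25

25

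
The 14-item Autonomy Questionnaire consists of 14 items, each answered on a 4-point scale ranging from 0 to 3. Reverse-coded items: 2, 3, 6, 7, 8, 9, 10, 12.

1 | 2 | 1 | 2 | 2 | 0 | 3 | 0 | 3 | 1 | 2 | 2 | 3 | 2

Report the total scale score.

Reverse-coded items use 3 − raw:
  item 2: 3 − 2 = 1
  item 3: 3 − 1 = 2
  item 6: 3 − 0 = 3
  item 7: 3 − 3 = 0
  item 8: 3 − 0 = 3
  item 9: 3 − 3 = 0
  item 10: 3 − 1 = 2
  item 12: 3 − 2 = 1
After reverse-coding: 1, 1, 2, 2, 2, 3, 0, 3, 0, 2, 2, 1, 3, 2
Total = 1 + 1 + 2 + 2 + 2 + 3 + 0 + 3 + 0 + 2 + 2 + 1 + 3 + 2 = 24

24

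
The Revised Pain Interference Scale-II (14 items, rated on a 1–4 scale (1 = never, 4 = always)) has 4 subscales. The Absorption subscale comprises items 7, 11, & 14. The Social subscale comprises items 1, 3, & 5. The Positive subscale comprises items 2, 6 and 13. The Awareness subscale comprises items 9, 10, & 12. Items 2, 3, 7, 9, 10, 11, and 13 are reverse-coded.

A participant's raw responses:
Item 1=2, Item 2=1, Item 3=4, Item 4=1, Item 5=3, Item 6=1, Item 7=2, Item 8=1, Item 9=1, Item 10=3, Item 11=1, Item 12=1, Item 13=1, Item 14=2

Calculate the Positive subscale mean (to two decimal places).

Positive items: 2, 6, 13.
Of these, items 2 and 13 are reverse-coded; on a 1–4 scale, reversed = 5 − raw.
  item 2: 5 − 1 = 4
  item 6: 1
  item 13: 5 − 1 = 4
Sum = 4 + 1 + 4 = 9
Mean = 9 / 3 = 3.00

3.00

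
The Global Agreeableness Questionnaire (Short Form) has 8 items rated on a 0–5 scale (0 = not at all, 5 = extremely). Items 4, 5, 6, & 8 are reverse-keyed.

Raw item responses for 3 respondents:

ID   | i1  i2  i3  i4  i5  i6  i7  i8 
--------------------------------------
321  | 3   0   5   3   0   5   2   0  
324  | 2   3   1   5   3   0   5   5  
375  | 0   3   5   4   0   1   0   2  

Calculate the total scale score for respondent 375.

Respondent 375 raw: 0, 3, 5, 4, 0, 1, 0, 2.
Reverse-coded (on a 0–5 scale, reversed = 5 − raw):
  item 1: 0
  item 2: 3
  item 3: 5
  item 4: 5 − 4 = 1
  item 5: 5 − 0 = 5
  item 6: 5 − 1 = 4
  item 7: 0
  item 8: 5 − 2 = 3
Sum = 0 + 3 + 5 + 1 + 5 + 4 + 0 + 3 = 21

21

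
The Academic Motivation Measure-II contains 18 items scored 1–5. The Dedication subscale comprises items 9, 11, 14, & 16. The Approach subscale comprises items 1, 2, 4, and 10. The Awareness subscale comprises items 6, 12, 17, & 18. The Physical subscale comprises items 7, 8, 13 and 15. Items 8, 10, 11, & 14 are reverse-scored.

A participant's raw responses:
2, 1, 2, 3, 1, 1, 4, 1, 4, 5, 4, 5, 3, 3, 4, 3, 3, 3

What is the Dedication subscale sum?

12

Dedication items: 9, 11, 14, 16.
Of these, items 11 & 14 are reverse-scored; on a 1–5 scale, reversed = 6 − raw.
  item 9: 4
  item 11: 6 − 4 = 2
  item 14: 6 − 3 = 3
  item 16: 3
Sum = 4 + 2 + 3 + 3 = 12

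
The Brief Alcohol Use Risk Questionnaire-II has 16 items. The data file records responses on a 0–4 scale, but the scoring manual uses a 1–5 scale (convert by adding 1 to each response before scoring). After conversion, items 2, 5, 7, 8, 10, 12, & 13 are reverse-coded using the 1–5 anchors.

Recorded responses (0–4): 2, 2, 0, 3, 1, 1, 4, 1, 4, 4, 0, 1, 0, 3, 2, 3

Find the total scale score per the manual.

49

Convert to 1–5: 3, 3, 1, 4, 2, 2, 5, 2, 5, 5, 1, 2, 1, 4, 3, 4
Reverse-coded (reversed = (1+5) − raw = 6 − raw):
  item 2: 6 − 3 = 3
  item 5: 6 − 2 = 4
  item 7: 6 − 5 = 1
  item 8: 6 − 2 = 4
  item 10: 6 − 5 = 1
  item 12: 6 − 2 = 4
  item 13: 6 − 1 = 5
Scored: 3, 3, 1, 4, 4, 2, 1, 4, 5, 1, 1, 4, 5, 4, 3, 4
Total = 49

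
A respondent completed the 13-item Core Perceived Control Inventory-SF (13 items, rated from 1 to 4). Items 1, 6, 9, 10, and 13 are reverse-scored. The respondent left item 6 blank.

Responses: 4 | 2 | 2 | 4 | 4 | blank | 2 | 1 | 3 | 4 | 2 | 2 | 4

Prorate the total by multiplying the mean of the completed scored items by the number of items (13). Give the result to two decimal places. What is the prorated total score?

26.00

Reverse-coded (reversed = (1+4) − raw = 5 − raw):
  item 1: 5 − 4 = 1
  item 9: 5 − 3 = 2
  item 10: 5 − 4 = 1
  item 13: 5 − 4 = 1
Completed scored items (12 of 13): 1, 2, 2, 4, 4, 2, 1, 2, 1, 2, 2, 1; sum = 24.
Person mean = 24 / 12 ≈ 2.0000
Prorated total = (24 / 12) × 13 = 26.00 (to 2 dp)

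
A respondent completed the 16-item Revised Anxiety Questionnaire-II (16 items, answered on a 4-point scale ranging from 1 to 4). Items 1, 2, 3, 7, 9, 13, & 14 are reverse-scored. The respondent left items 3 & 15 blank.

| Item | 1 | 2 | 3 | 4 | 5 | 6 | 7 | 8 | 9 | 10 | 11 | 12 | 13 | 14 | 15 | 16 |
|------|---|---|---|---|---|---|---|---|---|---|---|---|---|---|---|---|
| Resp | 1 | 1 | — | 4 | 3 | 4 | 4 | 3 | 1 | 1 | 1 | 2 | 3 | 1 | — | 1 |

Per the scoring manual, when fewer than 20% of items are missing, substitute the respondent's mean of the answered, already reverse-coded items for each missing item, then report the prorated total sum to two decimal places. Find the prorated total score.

43.43

Reverse-coded (reversed = (1+4) − raw = 5 − raw):
  item 1: 5 − 1 = 4
  item 2: 5 − 1 = 4
  item 7: 5 − 4 = 1
  item 9: 5 − 1 = 4
  item 13: 5 − 3 = 2
  item 14: 5 − 1 = 4
Completed scored items (14 of 16): 4, 4, 4, 3, 4, 1, 3, 4, 1, 1, 2, 2, 4, 1; sum = 38.
Person mean = 38 / 14 ≈ 2.7143
Prorated total = (38 / 14) × 16 = 43.43 (to 2 dp)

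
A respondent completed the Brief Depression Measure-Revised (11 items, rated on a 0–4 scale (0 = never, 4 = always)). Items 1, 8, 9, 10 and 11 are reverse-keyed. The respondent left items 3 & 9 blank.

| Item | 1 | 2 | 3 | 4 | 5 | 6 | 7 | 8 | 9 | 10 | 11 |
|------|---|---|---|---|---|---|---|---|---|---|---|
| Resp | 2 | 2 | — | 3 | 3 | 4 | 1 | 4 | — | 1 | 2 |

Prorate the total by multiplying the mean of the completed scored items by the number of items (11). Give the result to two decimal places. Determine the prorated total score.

Reverse-coded (reverse-coded value = 4 − response):
  item 1: 4 − 2 = 2
  item 8: 4 − 4 = 0
  item 10: 4 − 1 = 3
  item 11: 4 − 2 = 2
Completed scored items (9 of 11): 2, 2, 3, 3, 4, 1, 0, 3, 2; sum = 20.
Person mean = 20 / 9 ≈ 2.2222
Prorated total = (20 / 9) × 11 = 24.44 (to 2 dp)

24.44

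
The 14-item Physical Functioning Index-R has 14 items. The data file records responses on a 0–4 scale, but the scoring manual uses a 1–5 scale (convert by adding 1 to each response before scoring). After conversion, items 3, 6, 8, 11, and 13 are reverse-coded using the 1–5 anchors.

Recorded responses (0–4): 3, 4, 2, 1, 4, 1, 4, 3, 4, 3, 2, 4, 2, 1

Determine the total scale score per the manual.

52

Convert to 1–5: 4, 5, 3, 2, 5, 2, 5, 4, 5, 4, 3, 5, 3, 2
Reverse-coded (on a 1–5 scale, reversed = 6 − raw):
  item 3: 6 − 3 = 3
  item 6: 6 − 2 = 4
  item 8: 6 − 4 = 2
  item 11: 6 − 3 = 3
  item 13: 6 − 3 = 3
Scored: 4, 5, 3, 2, 5, 4, 5, 2, 5, 4, 3, 5, 3, 2
Total = 52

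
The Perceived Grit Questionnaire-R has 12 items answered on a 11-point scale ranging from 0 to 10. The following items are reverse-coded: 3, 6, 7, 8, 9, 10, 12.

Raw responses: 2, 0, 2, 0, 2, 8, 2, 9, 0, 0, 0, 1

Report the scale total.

52

Raw sum = 26. Reverse-coded items: 3, 6, 7, 8, 9, 10, 12; their raw sum = 22.
Each reversal replaces raw with 10 − raw, changing the total by 10 − 2·raw per item.
Total = 26 + 7·10 − 2·22 = 26 + 70 − 44 = 52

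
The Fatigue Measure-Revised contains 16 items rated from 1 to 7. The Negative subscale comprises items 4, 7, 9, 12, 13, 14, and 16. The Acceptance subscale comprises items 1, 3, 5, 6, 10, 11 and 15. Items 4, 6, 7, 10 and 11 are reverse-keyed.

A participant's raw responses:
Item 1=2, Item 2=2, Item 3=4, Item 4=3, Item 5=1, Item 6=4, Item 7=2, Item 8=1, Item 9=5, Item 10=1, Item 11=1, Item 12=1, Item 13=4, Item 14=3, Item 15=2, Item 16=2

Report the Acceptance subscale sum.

Acceptance items: 1, 3, 5, 6, 10, 11, 15.
Of these, items 6, 10, & 11 are reverse-keyed; reversed = (1+7) − raw = 8 − raw.
  item 1: 2
  item 3: 4
  item 5: 1
  item 6: 8 − 4 = 4
  item 10: 8 − 1 = 7
  item 11: 8 − 1 = 7
  item 15: 2
Sum = 2 + 4 + 1 + 4 + 7 + 7 + 2 = 27

27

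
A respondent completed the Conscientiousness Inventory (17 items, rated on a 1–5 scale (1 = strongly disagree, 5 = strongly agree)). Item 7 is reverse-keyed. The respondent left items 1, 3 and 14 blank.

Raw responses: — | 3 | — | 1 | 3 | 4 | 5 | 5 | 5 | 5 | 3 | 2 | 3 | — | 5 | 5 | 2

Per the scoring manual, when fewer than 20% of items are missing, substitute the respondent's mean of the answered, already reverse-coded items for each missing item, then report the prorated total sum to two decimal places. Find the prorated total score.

Reverse-coded (reversed = (1+5) − raw = 6 − raw):
  item 7: 6 − 5 = 1
Completed scored items (14 of 17): 3, 1, 3, 4, 1, 5, 5, 5, 3, 2, 3, 5, 5, 2; sum = 47.
Person mean = 47 / 14 ≈ 3.3571
Prorated total = (47 / 14) × 17 = 57.07 (to 2 dp)

57.07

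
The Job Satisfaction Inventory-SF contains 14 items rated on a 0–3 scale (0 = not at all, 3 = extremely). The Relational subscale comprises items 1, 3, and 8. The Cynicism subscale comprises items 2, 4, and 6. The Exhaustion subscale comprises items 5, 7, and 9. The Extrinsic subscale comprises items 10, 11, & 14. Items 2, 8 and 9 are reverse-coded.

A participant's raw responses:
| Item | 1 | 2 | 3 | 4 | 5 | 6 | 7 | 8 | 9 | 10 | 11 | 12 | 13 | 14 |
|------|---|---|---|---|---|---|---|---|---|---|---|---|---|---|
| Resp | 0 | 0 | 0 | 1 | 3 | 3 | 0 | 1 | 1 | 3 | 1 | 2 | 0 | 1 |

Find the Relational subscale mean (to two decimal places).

Relational items: 1, 3, 8.
Of these, item 8 is reverse-coded; reversed = (0+3) − raw = 3 − raw.
  item 1: 0
  item 3: 0
  item 8: 3 − 1 = 2
Sum = 0 + 0 + 2 = 2
Mean = 2 / 3 = 0.67

0.67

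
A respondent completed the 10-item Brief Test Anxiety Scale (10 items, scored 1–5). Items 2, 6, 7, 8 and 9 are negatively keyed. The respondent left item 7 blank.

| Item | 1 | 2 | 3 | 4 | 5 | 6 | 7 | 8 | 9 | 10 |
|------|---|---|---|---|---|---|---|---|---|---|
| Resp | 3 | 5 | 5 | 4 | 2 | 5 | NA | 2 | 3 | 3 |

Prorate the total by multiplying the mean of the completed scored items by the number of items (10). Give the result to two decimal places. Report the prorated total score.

28.89

Reverse-coded (reversed = (1+5) − raw = 6 − raw):
  item 2: 6 − 5 = 1
  item 6: 6 − 5 = 1
  item 8: 6 − 2 = 4
  item 9: 6 − 3 = 3
Completed scored items (9 of 10): 3, 1, 5, 4, 2, 1, 4, 3, 3; sum = 26.
Person mean = 26 / 9 ≈ 2.8889
Prorated total = (26 / 9) × 10 = 28.89 (to 2 dp)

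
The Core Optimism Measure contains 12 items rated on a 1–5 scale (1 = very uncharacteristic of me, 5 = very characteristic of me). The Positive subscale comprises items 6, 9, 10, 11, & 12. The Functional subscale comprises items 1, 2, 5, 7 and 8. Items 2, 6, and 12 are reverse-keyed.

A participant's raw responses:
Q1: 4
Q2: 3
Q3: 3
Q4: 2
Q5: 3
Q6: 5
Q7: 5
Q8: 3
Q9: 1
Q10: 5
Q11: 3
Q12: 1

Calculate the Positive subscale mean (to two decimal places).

3.00

Positive items: 6, 9, 10, 11, 12.
Of these, items 6 & 12 are reverse-keyed; on a 1–5 scale, reversed = 6 − raw.
  item 6: 6 − 5 = 1
  item 9: 1
  item 10: 5
  item 11: 3
  item 12: 6 − 1 = 5
Sum = 1 + 1 + 5 + 3 + 5 = 15
Mean = 15 / 5 = 3.00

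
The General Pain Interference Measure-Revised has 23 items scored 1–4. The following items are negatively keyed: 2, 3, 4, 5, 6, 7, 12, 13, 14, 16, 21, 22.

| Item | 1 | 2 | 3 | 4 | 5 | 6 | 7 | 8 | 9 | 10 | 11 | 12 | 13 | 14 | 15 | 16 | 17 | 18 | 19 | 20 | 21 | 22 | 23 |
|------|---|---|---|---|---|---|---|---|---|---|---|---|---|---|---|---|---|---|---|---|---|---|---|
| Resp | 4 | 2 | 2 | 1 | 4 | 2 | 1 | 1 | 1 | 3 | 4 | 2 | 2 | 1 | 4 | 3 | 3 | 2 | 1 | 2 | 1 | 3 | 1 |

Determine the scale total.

62

Apply reverse scoring (reversed = (1+4) − raw = 5 − raw):
  item 2: 5 − 2 = 3
  item 3: 5 − 2 = 3
  item 4: 5 − 1 = 4
  item 5: 5 − 4 = 1
  item 6: 5 − 2 = 3
  item 7: 5 − 1 = 4
  item 12: 5 − 2 = 3
  item 13: 5 − 2 = 3
  item 14: 5 − 1 = 4
  item 16: 5 − 3 = 2
  item 21: 5 − 1 = 4
  item 22: 5 − 3 = 2
After reverse-coding: 4, 3, 3, 4, 1, 3, 4, 1, 1, 3, 4, 3, 3, 4, 4, 2, 3, 2, 1, 2, 4, 2, 1
Total = 4 + 3 + 3 + 4 + 1 + 3 + 4 + 1 + 1 + 3 + 4 + 3 + 3 + 4 + 4 + 2 + 3 + 2 + 1 + 2 + 4 + 2 + 1 = 62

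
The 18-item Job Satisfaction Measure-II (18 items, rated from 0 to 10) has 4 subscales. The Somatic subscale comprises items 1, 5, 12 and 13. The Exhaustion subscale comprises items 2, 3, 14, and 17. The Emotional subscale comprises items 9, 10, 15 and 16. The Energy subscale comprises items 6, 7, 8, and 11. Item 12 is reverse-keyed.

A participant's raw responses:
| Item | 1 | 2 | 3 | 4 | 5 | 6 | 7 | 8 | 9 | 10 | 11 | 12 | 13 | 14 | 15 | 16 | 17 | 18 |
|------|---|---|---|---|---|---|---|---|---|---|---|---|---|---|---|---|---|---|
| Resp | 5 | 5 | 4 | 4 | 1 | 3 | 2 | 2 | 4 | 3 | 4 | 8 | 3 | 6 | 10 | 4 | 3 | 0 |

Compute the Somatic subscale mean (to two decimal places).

2.75

Somatic items: 1, 5, 12, 13.
Of these, item 12 is reverse-keyed; on a 0–10 scale, reversed = 10 − raw.
  item 1: 5
  item 5: 1
  item 12: 10 − 8 = 2
  item 13: 3
Sum = 5 + 1 + 2 + 3 = 11
Mean = 11 / 4 = 2.75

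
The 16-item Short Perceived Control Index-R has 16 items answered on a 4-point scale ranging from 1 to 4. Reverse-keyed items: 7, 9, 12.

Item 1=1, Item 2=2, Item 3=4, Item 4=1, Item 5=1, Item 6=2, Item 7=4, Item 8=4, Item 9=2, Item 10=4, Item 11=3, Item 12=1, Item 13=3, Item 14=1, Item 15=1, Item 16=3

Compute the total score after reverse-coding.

38

Reversing items 7, 9 and 12 with 5 − raw:
Total = 1 + 2 + 4 + 1 + 1 + 2 + (5−4) + 4 + (5−2) + 4 + 3 + (5−1) + 3 + 1 + 1 + 3
      = 1 + 2 + 4 + 1 + 1 + 2 + 1 + 4 + 3 + 4 + 3 + 4 + 3 + 1 + 1 + 3 = 38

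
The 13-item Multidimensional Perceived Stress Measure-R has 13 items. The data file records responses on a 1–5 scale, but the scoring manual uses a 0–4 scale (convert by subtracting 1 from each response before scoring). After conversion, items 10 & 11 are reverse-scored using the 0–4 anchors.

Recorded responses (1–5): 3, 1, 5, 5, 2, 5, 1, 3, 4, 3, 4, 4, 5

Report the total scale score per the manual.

30

Convert to 0–4: 2, 0, 4, 4, 1, 4, 0, 2, 3, 2, 3, 3, 4
Reverse-coded (on a 0–4 scale, reversed = 4 − raw):
  item 10: 4 − 2 = 2
  item 11: 4 − 3 = 1
Scored: 2, 0, 4, 4, 1, 4, 0, 2, 3, 2, 1, 3, 4
Total = 30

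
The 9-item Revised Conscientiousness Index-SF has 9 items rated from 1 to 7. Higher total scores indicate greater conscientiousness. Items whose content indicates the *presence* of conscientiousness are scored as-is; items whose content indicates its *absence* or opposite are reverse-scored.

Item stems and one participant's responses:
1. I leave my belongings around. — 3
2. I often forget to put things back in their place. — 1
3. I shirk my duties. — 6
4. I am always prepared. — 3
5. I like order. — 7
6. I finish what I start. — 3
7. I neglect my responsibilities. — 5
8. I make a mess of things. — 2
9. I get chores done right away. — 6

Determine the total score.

42

Items 1, 2, 3, 7, 8 describe the absence/opposite of conscientiousness → reverse-score.
reverse-coded value = 8 − response.
  item 1: 8 − 3 = 5
  item 2: 8 − 1 = 7
  item 3: 8 − 6 = 2
  item 4: 3
  item 5: 7
  item 6: 3
  item 7: 8 − 5 = 3
  item 8: 8 − 2 = 6
  item 9: 6
Total = 5 + 7 + 2 + 3 + 7 + 3 + 3 + 6 + 6 = 42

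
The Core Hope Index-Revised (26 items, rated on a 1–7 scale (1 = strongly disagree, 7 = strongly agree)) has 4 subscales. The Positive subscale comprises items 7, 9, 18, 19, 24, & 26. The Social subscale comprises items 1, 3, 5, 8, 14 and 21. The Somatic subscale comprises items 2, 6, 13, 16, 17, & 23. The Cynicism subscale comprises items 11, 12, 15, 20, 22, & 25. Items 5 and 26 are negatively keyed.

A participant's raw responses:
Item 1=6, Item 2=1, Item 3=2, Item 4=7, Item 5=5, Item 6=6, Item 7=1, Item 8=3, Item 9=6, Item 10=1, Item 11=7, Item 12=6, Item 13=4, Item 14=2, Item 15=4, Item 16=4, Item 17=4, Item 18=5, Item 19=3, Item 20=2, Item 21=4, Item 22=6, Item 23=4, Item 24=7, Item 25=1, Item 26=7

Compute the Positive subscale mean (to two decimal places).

3.83

Positive items: 7, 9, 18, 19, 24, 26.
Of these, item 26 is negatively keyed; reverse-coded value = 8 − response.
  item 7: 1
  item 9: 6
  item 18: 5
  item 19: 3
  item 24: 7
  item 26: 8 − 7 = 1
Sum = 1 + 6 + 5 + 3 + 7 + 1 = 23
Mean = 23 / 6 = 3.83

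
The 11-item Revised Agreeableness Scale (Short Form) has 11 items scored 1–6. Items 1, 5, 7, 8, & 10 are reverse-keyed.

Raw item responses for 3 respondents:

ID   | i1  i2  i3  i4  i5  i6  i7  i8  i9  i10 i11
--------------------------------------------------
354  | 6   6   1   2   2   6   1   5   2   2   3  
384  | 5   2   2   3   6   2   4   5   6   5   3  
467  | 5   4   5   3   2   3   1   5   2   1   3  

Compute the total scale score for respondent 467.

Respondent 467 raw: 5, 4, 5, 3, 2, 3, 1, 5, 2, 1, 3.
Reverse-coded (on a 1–6 scale, reversed = 7 − raw):
  item 1: 7 − 5 = 2
  item 2: 4
  item 3: 5
  item 4: 3
  item 5: 7 − 2 = 5
  item 6: 3
  item 7: 7 − 1 = 6
  item 8: 7 − 5 = 2
  item 9: 2
  item 10: 7 − 1 = 6
  item 11: 3
Sum = 2 + 4 + 5 + 3 + 5 + 3 + 6 + 2 + 2 + 6 + 3 = 41

41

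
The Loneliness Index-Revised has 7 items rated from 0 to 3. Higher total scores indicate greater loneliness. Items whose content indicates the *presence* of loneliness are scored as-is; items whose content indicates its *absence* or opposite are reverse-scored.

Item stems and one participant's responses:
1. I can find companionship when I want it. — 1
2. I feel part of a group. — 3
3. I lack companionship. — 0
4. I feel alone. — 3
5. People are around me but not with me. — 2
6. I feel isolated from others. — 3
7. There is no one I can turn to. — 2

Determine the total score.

12

Items 1, 2 describe the absence/opposite of loneliness → reverse-score.
reversed = (0+3) − raw = 3 − raw.
  item 1: 3 − 1 = 2
  item 2: 3 − 3 = 0
  item 3: 0
  item 4: 3
  item 5: 2
  item 6: 3
  item 7: 2
Total = 2 + 0 + 0 + 3 + 2 + 3 + 2 = 12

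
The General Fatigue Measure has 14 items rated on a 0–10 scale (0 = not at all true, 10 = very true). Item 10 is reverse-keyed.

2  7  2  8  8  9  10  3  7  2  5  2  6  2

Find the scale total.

79

Apply reverse scoring (on a 0–10 scale, reversed = 10 − raw):
  item 10: 10 − 2 = 8
Scored items: 2, 7, 2, 8, 8, 9, 10, 3, 7, 8, 5, 2, 6, 2
Total = 2 + 7 + 2 + 8 + 8 + 9 + 10 + 3 + 7 + 8 + 5 + 2 + 6 + 2 = 79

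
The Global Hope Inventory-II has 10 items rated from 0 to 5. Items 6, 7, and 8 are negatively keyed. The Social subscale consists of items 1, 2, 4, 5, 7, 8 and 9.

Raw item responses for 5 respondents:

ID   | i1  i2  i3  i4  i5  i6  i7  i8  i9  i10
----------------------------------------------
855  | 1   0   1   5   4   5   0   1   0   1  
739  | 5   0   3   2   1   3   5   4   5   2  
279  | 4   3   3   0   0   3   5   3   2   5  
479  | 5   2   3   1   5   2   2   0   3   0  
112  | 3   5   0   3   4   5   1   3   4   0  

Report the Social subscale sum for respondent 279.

Respondent 279 raw: 4, 3, 3, 0, 0, 3, 5, 3, 2, 5.
Social items: 1, 2, 4, 5, 7, 8, 9.
Reverse-coded (on a 0–5 scale, reversed = 5 − raw):
  item 1: 4
  item 2: 3
  item 4: 0
  item 5: 0
  item 7: 5 − 5 = 0
  item 8: 5 − 3 = 2
  item 9: 2
Sum = 4 + 3 + 0 + 0 + 0 + 2 + 2 = 11

11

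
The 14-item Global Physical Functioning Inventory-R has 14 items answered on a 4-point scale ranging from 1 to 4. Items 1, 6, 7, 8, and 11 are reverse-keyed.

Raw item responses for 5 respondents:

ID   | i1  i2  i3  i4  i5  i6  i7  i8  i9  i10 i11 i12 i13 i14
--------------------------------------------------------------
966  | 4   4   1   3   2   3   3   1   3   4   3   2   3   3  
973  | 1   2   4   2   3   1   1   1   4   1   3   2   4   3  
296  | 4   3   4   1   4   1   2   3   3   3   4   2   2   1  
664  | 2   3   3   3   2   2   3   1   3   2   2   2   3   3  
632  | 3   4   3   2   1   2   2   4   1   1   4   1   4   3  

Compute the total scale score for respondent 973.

43

Respondent 973 raw: 1, 2, 4, 2, 3, 1, 1, 1, 4, 1, 3, 2, 4, 3.
Reverse-coded (reversed = (1+4) − raw = 5 − raw):
  item 1: 5 − 1 = 4
  item 2: 2
  item 3: 4
  item 4: 2
  item 5: 3
  item 6: 5 − 1 = 4
  item 7: 5 − 1 = 4
  item 8: 5 − 1 = 4
  item 9: 4
  item 10: 1
  item 11: 5 − 3 = 2
  item 12: 2
  item 13: 4
  item 14: 3
Sum = 4 + 2 + 4 + 2 + 3 + 4 + 4 + 4 + 4 + 1 + 2 + 2 + 4 + 3 = 43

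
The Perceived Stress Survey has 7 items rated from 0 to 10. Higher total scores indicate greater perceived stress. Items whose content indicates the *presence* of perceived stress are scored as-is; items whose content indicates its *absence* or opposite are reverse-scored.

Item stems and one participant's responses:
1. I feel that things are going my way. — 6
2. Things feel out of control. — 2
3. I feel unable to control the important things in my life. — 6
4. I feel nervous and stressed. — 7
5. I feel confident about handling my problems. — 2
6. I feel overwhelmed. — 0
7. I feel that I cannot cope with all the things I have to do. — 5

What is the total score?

32

Items 1, 5 describe the absence/opposite of perceived stress → reverse-score.
reversed = (0+10) − raw = 10 − raw.
  item 1: 10 − 6 = 4
  item 2: 2
  item 3: 6
  item 4: 7
  item 5: 10 − 2 = 8
  item 6: 0
  item 7: 5
Total = 4 + 2 + 6 + 7 + 8 + 0 + 5 = 32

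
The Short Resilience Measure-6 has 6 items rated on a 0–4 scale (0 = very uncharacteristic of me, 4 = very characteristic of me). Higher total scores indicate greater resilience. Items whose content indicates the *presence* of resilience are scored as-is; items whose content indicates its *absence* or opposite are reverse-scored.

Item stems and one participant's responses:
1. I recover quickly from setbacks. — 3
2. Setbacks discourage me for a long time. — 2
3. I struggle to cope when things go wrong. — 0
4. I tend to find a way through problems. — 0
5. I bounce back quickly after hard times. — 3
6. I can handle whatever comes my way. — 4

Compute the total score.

16

Items 2, 3 describe the absence/opposite of resilience → reverse-score.
reverse-coded value = 4 − response.
  item 1: 3
  item 2: 4 − 2 = 2
  item 3: 4 − 0 = 4
  item 4: 0
  item 5: 3
  item 6: 4
Total = 3 + 2 + 4 + 0 + 3 + 4 = 16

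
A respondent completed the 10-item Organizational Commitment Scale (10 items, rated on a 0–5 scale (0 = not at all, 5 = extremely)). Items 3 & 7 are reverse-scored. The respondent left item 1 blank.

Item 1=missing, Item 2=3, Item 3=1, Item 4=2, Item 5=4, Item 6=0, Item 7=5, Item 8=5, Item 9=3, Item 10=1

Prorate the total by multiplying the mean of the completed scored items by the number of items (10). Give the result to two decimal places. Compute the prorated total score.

Reverse-coded (reverse-coded value = 5 − response):
  item 3: 5 − 1 = 4
  item 7: 5 − 5 = 0
Completed scored items (9 of 10): 3, 4, 2, 4, 0, 0, 5, 3, 1; sum = 22.
Person mean = 22 / 9 ≈ 2.4444
Prorated total = (22 / 9) × 10 = 24.44 (to 2 dp)

24.44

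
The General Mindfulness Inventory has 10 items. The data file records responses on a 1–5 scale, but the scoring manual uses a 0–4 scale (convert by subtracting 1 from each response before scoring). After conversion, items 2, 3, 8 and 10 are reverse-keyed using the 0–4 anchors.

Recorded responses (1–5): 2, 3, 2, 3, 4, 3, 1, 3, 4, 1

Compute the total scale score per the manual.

22

Convert to 0–4: 1, 2, 1, 2, 3, 2, 0, 2, 3, 0
Reverse-coded (reversed = (0+4) − raw = 4 − raw):
  item 2: 4 − 2 = 2
  item 3: 4 − 1 = 3
  item 8: 4 − 2 = 2
  item 10: 4 − 0 = 4
Scored: 1, 2, 3, 2, 3, 2, 0, 2, 3, 4
Total = 22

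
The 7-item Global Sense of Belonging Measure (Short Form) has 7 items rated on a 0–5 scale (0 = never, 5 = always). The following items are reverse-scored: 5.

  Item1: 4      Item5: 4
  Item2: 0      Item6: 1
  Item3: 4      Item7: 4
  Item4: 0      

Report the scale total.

14

Reversing item 5 with 5 − raw:
Total = 4 + 0 + 4 + 0 + (5−4) + 1 + 4
      = 4 + 0 + 4 + 0 + 1 + 1 + 4 = 14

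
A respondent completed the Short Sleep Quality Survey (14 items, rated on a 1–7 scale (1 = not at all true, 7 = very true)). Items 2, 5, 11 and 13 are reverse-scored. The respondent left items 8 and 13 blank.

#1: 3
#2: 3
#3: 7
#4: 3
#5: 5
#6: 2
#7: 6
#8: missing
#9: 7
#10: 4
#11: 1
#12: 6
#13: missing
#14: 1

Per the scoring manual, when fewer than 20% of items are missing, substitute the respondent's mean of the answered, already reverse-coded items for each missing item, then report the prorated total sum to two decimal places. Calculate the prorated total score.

63.00

Reverse-coded (reversed = (1+7) − raw = 8 − raw):
  item 2: 8 − 3 = 5
  item 5: 8 − 5 = 3
  item 11: 8 − 1 = 7
Completed scored items (12 of 14): 3, 5, 7, 3, 3, 2, 6, 7, 4, 7, 6, 1; sum = 54.
Person mean = 54 / 12 ≈ 4.5000
Prorated total = (54 / 12) × 14 = 63.00 (to 2 dp)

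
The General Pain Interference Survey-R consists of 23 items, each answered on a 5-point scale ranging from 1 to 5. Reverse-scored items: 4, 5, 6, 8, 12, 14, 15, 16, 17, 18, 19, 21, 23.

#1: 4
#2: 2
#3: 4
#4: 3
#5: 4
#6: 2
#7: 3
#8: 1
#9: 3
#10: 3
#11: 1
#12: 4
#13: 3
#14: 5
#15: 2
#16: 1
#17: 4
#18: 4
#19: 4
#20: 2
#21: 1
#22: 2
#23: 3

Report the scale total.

67

Reversing items 4, 5, 6, 8, 12, 14, 15, 16, 17, 18, 19, 21, & 23 with 6 − raw:
Total = 4 + 2 + 4 + (6−3) + (6−4) + (6−2) + 3 + (6−1) + 3 + 3 + 1 + (6−4) + 3 + (6−5) + (6−2) + (6−1) + (6−4) + (6−4) + (6−4) + 2 + (6−1) + 2 + (6−3)
      = 4 + 2 + 4 + 3 + 2 + 4 + 3 + 5 + 3 + 3 + 1 + 2 + 3 + 1 + 4 + 5 + 2 + 2 + 2 + 2 + 5 + 2 + 3 = 67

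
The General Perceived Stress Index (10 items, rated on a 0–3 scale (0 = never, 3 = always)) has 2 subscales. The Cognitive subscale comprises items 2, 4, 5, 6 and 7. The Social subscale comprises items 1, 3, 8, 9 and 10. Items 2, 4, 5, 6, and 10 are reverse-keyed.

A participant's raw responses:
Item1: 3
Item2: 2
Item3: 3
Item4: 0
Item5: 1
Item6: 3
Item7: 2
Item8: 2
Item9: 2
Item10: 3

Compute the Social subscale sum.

Social items: 1, 3, 8, 9, 10.
Of these, item 10 is reverse-keyed; reversed = (0+3) − raw = 3 − raw.
  item 1: 3
  item 3: 3
  item 8: 2
  item 9: 2
  item 10: 3 − 3 = 0
Sum = 3 + 3 + 2 + 2 + 0 = 10

10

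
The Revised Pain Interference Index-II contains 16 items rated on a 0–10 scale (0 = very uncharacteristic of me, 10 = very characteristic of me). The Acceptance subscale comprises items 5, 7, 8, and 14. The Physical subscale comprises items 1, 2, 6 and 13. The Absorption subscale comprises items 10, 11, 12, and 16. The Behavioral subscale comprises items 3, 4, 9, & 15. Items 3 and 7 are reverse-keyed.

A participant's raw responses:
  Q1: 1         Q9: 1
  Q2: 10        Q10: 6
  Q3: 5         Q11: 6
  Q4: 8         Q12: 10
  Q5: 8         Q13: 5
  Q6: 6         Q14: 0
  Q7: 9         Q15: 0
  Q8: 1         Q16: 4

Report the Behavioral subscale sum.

14

Behavioral items: 3, 4, 9, 15.
Of these, item 3 is reverse-keyed; reversed = (0+10) − raw = 10 − raw.
  item 3: 10 − 5 = 5
  item 4: 8
  item 9: 1
  item 15: 0
Sum = 5 + 8 + 1 + 0 = 14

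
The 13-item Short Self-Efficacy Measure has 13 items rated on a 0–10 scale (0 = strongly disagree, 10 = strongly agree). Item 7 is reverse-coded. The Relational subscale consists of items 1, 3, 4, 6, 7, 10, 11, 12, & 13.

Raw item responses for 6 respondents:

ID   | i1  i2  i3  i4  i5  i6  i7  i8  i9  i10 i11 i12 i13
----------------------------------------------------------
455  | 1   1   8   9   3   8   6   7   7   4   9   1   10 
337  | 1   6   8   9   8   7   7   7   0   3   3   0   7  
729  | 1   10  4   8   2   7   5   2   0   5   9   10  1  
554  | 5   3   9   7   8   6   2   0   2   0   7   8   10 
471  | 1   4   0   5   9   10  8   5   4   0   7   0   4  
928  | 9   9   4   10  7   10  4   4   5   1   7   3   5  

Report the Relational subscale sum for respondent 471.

29

Respondent 471 raw: 1, 4, 0, 5, 9, 10, 8, 5, 4, 0, 7, 0, 4.
Relational items: 1, 3, 4, 6, 7, 10, 11, 12, 13.
Reverse-coded (on a 0–10 scale, reversed = 10 − raw):
  item 1: 1
  item 3: 0
  item 4: 5
  item 6: 10
  item 7: 10 − 8 = 2
  item 10: 0
  item 11: 7
  item 12: 0
  item 13: 4
Sum = 1 + 0 + 5 + 10 + 2 + 0 + 7 + 0 + 4 = 29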